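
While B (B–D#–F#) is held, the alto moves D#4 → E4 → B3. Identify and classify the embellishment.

E4 is an escape tone.

The harmony at that moment is B major triad (B, D#, F#); E4 is not a chord tone.
It is approached by step up from D#4 and left by leap down to B3.
Step in, leap out — an escape tone.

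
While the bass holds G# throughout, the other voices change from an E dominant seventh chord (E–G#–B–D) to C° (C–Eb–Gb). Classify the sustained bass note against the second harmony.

The harmony at that moment is C diminished triad (C, Eb, Gb); G# is not a chord tone.
It is held over (the same pitch as the preceding G#) and then sustained as the same pitch into the next harmony.
Sustained through a change of harmony — a pedal tone.

Pedal tone (pedal point).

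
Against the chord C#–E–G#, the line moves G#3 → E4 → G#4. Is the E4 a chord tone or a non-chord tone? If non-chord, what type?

Chord tone (the third of C# minor triad).

C# minor triad contains C#, E, G#; E is the third, so it is a chord tone.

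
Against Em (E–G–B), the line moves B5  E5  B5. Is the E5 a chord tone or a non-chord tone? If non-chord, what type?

E minor triad contains E, G, B; E is the root, so it is a chord tone.

Chord tone (the root of E minor triad).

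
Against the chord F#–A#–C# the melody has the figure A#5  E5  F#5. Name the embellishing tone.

E5 is an appoggiatura.

The harmony at that moment is F# major triad (F#, A#, C#); E5 is not a chord tone.
It is approached by leap down from A#5 and left by step up to F#5.
Leap in, step out — an appoggiatura.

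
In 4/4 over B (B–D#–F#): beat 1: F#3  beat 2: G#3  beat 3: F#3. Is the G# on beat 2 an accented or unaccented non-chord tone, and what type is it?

The harmony at that moment is B major triad (B, D#, F#); G#3 is not a chord tone.
It is approached by step up from F#3 and left by step down to F#3.
Step away and step back to the same note — a neighbor tone (upper neighbor).
It falls on a weak beat, so it is unaccented.

Unaccented neighbor tone.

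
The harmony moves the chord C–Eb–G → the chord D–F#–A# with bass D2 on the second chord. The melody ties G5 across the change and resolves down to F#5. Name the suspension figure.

At the second chord the bass is D2. The suspended G5 lies a fourth above the bass; after resolving down by step to F#5, the interval above the bass becomes a third.
Suspension figures are named by those two intervals: 4–3.

4–3 suspension.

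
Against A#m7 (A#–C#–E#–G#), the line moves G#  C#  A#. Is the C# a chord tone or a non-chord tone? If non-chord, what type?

A# minor seventh chord contains A#, C#, E#, G#; C# is the third, so it is a chord tone.

Chord tone (the third of A# minor seventh chord).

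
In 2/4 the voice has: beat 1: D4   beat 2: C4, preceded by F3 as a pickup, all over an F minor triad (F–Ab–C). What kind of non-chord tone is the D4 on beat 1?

Appoggiatura.

The harmony at that moment is F minor triad (F, Ab, C); D4 is not a chord tone.
It is approached by leap up from F3 and left by step down to C4.
Leap in, step out, metrically accented — an appoggiatura.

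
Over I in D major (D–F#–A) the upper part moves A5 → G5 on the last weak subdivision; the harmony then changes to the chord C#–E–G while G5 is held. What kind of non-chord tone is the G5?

The harmony at that moment is D major triad (D, F#, A); G5 is not a chord tone.
It is approached by step down from A5 and then sustained as the same pitch into the next harmony.
Arriving early and becoming a chord tone when the harmony changes — an anticipation.

G5 is an anticipation.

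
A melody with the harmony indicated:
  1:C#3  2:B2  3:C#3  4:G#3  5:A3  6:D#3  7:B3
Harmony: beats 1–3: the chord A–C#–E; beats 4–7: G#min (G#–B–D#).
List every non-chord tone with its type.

The harmony at that moment is A major triad (A, C#, E); B2 is not a chord tone.
It is approached by step down from C#3 and left by step up to C#3.
Step away and step back to the same note — a neighbor tone (lower neighbor).
The harmony at that moment is G# minor triad (G#, B, D#); A3 is not a chord tone.
It is approached by step up from G#3 and left by leap down to D#3.
Step in, leap out — an escape tone.

B2 (beat 2) — neighbor tone; A3 (beat 5) — escape tone.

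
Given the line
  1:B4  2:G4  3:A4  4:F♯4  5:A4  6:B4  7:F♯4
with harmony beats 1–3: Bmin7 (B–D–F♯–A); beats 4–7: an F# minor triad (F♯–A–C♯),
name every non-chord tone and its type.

The harmony at that moment is B minor seventh chord (B, D, F♯, A); G4 is not a chord tone.
It is approached by leap down from B4 and left by step up to A4.
Leap in, step out — an appoggiatura.
The harmony at that moment is F♯ minor triad (F♯, A, C♯); B4 is not a chord tone.
It is approached by step up from A4 and left by leap down to F♯4.
Step in, leap out — an escape tone.

G4 (beat 2) — appoggiatura; B4 (beat 6) — escape tone.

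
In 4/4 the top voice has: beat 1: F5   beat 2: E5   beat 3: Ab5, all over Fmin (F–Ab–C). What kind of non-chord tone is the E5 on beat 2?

The harmony at that moment is F minor triad (F, Ab, C); E5 is not a chord tone.
It is approached by step down from F5 and left by leap up to Ab5.
Step in, leap out, on a weak beat — an escape tone.

Escape tone.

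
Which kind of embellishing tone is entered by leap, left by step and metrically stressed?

Appoggiatura.

Approach: by leap. Departure: by step. Metric position: strong.
Leap in, step out, in a metrically strong position — an appoggiatura. (It is the mirror image of the escape tone, which steps in and leaps out from a weak position.)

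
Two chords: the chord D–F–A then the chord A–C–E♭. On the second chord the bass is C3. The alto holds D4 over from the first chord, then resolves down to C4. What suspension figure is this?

At the second chord the bass is C3. The suspended D4 lies a ninth above the bass; after resolving down by step to C4, the interval above the bass becomes an octave.
Suspension figures are named by those two intervals: 9–8.

9–8 suspension.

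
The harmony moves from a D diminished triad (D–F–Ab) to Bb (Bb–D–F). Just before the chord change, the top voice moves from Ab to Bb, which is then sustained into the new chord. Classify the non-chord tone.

Bb is an anticipation.

The harmony at that moment is D diminished triad (D, F, Ab); Bb is not a chord tone.
It is approached by step up from Ab and then sustained as the same pitch into the next harmony.
Arriving early and becoming a chord tone when the harmony changes — an anticipation.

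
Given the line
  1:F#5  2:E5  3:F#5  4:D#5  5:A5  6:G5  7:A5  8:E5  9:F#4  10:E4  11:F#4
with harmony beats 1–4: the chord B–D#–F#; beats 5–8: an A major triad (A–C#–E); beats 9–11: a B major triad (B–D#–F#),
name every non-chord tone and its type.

The harmony at that moment is B major triad (B, D#, F#); E5 is not a chord tone.
It is approached by step down from F#5 and left by step up to F#5.
Step away and step back to the same note — a neighbor tone (lower neighbor).
The harmony at that moment is A major triad (A, C#, E); G5 is not a chord tone.
It is approached by step down from A5 and left by step up to A5.
Step away and step back to the same note — a neighbor tone (lower neighbor).
The harmony at that moment is B major triad (B, D#, F#); E4 is not a chord tone.
It is approached by step down from F#4 and left by step up to F#4.
Step away and step back to the same note — a neighbor tone (lower neighbor).

E5 (beat 2) — neighbor tone; G5 (beat 6) — neighbor tone; E4 (beat 10) — neighbor tone.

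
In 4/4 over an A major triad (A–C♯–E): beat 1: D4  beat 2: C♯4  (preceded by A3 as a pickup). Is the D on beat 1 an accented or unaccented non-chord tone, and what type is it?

The harmony at that moment is A major triad (A, C♯, E); D4 is not a chord tone.
It is approached by leap up from A3 and left by step down to C♯4.
Leap in, step out — an appoggiatura.
It falls on the downbeat, so it is accented.

Accented appoggiatura.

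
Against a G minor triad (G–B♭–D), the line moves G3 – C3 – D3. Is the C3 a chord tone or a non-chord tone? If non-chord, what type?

The harmony at that moment is G minor triad (G, B♭, D); C3 is not a chord tone.
It is approached by leap down from G3 and left by step up to D3.
Leap in, step out — an appoggiatura.

Non-chord tone — an appoggiatura.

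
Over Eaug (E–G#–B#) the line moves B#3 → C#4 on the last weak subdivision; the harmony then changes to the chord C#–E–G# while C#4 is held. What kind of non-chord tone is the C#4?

The harmony at that moment is E augmented triad (E, G#, B#); C#4 is not a chord tone.
It is approached by step up from B#3 and then sustained as the same pitch into the next harmony.
Arriving early and becoming a chord tone when the harmony changes — an anticipation.

C#4 is an anticipation.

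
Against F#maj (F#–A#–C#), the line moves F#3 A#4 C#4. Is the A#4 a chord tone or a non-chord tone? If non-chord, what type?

F# major triad contains F#, A#, C#; A# is the third, so it is a chord tone.

Chord tone (the third of F# major triad).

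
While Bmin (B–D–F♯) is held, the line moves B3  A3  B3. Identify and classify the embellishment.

The harmony at that moment is B minor triad (B, D, F♯); A3 is not a chord tone.
It is approached by step down from B3 and left by step up to B3.
Step away and step back to the same note — a neighbor tone (lower neighbor).

A3 is a neighbor tone.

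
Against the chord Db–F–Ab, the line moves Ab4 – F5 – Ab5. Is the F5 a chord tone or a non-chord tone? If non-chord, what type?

Chord tone (the third of Db major triad).

Db major triad contains Db, F, Ab; F is the third, so it is a chord tone.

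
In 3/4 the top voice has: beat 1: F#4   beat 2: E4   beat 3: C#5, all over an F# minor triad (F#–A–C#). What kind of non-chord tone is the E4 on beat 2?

The harmony at that moment is F# minor triad (F#, A, C#); E4 is not a chord tone.
It is approached by step down from F#4 and left by leap up to C#5.
Step in, leap out, on a weak beat — an escape tone.

Escape tone.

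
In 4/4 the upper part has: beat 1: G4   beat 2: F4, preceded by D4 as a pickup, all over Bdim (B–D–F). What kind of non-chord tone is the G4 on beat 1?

The harmony at that moment is B diminished triad (B, D, F); G4 is not a chord tone.
It is approached by leap up from D4 and left by step down to F4.
Leap in, step out, metrically accented — an appoggiatura.

Appoggiatura.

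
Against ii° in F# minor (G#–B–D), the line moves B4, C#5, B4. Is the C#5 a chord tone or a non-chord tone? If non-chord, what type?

The harmony at that moment is G# diminished triad (G#, B, D); C#5 is not a chord tone.
It is approached by step up from B4 and left by step down to B4.
Step away and step back to the same note — a neighbor tone (upper neighbor).

Non-chord tone — a neighbor tone.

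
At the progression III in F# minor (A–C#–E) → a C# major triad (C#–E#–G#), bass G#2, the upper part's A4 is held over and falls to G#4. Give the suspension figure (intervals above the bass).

9–8 suspension.

At the second chord the bass is G#2. The suspended A4 lies a ninth above the bass; after resolving down by step to G#4, the interval above the bass becomes an octave.
Suspension figures are named by those two intervals: 9–8.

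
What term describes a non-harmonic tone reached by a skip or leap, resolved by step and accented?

Appoggiatura.

Approach: by leap. Departure: by step. Metric position: strong.
Leap in, step out, in a metrically strong position — an appoggiatura. (It is the mirror image of the escape tone, which steps in and leaps out from a weak position.)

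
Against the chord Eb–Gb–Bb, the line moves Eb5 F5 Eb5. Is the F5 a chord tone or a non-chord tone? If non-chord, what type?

Non-chord tone — a neighbor tone.

The harmony at that moment is Eb minor triad (Eb, Gb, Bb); F5 is not a chord tone.
It is approached by step up from Eb5 and left by step down to Eb5.
Step away and step back to the same note — a neighbor tone (upper neighbor).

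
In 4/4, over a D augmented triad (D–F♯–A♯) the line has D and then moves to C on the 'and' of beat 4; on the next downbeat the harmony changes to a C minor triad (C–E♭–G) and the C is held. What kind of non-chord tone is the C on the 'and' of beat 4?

Anticipation.

The harmony at that moment is D augmented triad (D, F♯, A♯); C is not a chord tone.
It is approached by step down from D and then sustained as the same pitch into the next harmony.
Arriving early and becoming a chord tone when the harmony changes — an anticipation.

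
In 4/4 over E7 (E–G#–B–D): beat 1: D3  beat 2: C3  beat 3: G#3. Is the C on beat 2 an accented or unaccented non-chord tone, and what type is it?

The harmony at that moment is E dominant seventh chord (E, G#, B, D); C3 is not a chord tone.
It is approached by step down from D3 and left by leap up to G#3.
Step in, leap out — an escape tone.
It falls on a weak beat, so it is unaccented.

Unaccented escape tone.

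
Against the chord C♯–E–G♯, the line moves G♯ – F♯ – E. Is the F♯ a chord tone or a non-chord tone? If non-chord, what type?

The harmony at that moment is C♯ minor triad (C♯, E, G♯); F♯ is not a chord tone.
It is approached by step down from G♯ and left by step down to E.
Step in, step out in the same direction — a passing tone.

Non-chord tone — a passing tone.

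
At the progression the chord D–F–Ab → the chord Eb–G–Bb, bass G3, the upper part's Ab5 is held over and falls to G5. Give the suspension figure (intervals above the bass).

At the second chord the bass is G3. The suspended Ab5 lies a ninth above the bass; after resolving down by step to G5, the interval above the bass becomes an octave.
Suspension figures are named by those two intervals: 9–8.

9–8 suspension.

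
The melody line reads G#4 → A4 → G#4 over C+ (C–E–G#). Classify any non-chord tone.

The harmony at that moment is C augmented triad (C, E, G#); A4 is not a chord tone.
It is approached by step up from G#4 and left by step down to G#4.
Step away and step back to the same note — a neighbor tone (upper neighbor).

A4 is a neighbor tone.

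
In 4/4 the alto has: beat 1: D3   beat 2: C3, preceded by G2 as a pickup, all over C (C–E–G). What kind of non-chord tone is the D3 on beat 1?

The harmony at that moment is C major triad (C, E, G); D3 is not a chord tone.
It is approached by leap up from G2 and left by step down to C3.
Leap in, step out, metrically accented — an appoggiatura.

Appoggiatura.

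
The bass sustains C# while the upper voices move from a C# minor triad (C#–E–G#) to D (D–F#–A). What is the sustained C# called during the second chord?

The harmony at that moment is D major triad (D, F#, A); C# is not a chord tone.
It is held over (the same pitch as the preceding C#) and then sustained as the same pitch into the next harmony.
Sustained through a change of harmony — a pedal tone.

Pedal tone (pedal point).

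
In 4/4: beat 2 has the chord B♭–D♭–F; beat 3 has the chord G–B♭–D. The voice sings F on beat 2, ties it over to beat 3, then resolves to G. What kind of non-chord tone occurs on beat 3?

Retardation.

The harmony at that moment is G minor triad (G, B♭, D); F is not a chord tone.
It is held over (the same pitch as the preceding F) and left by step up to G.
Held over from the previous chord and resolving up by step — a retardation.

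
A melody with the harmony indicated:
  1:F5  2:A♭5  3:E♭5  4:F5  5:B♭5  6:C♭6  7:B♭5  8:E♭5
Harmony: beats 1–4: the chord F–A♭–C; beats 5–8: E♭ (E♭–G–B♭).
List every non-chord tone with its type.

The harmony at that moment is F minor triad (F, A♭, C); E♭5 is not a chord tone.
It is approached by leap down from A♭5 and left by step up to F5.
Leap in, step out — an appoggiatura.
The harmony at that moment is E♭ major triad (E♭, G, B♭); C♭6 is not a chord tone.
It is approached by step up from B♭5 and left by step down to B♭5.
Step away and step back to the same note — a neighbor tone (upper neighbor).

E♭5 (beat 3) — appoggiatura; C♭6 (beat 6) — neighbor tone.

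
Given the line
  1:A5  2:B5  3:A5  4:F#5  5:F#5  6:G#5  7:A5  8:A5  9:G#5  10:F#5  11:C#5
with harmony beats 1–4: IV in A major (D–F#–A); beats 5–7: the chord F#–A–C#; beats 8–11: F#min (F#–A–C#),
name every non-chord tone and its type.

The harmony at that moment is D major triad (D, F#, A); B5 is not a chord tone.
It is approached by step up from A5 and left by step down to A5.
Step away and step back to the same note — a neighbor tone (upper neighbor).
The harmony at that moment is F# minor triad (F#, A, C#); G#5 is not a chord tone.
It is approached by step up from F#5 and left by step up to A5.
Step in, step out in the same direction — a passing tone.
The harmony at that moment is F# minor triad (F#, A, C#); G#5 is not a chord tone.
It is approached by step down from A5 and left by step down to F#5.
Step in, step out in the same direction — a passing tone.

B5 (beat 2) — neighbor tone; G#5 (beat 6) — passing tone; G#5 (beat 9) — passing tone.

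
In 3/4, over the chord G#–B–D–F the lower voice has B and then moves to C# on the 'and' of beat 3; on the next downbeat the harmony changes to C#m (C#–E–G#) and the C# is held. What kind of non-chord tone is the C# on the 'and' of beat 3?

The harmony at that moment is G# diminished seventh chord (G#, B, D, F); C# is not a chord tone.
It is approached by step up from B and then sustained as the same pitch into the next harmony.
Arriving early and becoming a chord tone when the harmony changes — an anticipation.

Anticipation.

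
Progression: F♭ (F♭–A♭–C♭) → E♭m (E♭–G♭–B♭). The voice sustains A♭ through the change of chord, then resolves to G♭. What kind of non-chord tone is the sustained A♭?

A♭ is a suspension.

The harmony at that moment is E♭ minor triad (E♭, G♭, B♭); A♭ is not a chord tone.
It is held over (the same pitch as the preceding A♭) and left by step down to G♭.
Held over from the previous chord and resolving down by step — a suspension.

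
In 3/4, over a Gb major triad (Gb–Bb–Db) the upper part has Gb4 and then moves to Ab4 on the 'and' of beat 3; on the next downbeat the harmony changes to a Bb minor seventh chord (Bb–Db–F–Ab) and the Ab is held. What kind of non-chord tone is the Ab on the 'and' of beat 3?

The harmony at that moment is Gb major triad (Gb, Bb, Db); Ab4 is not a chord tone.
It is approached by step up from Gb4 and then sustained as the same pitch into the next harmony.
Arriving early and becoming a chord tone when the harmony changes — an anticipation.

Anticipation.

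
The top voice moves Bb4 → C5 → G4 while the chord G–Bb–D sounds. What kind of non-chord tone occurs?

The harmony at that moment is G minor triad (G, Bb, D); C5 is not a chord tone.
It is approached by step up from Bb4 and left by leap down to G4.
Step in, leap out — an escape tone.

C5 is an escape tone.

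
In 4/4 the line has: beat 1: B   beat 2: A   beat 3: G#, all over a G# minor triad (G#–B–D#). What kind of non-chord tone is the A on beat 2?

The harmony at that moment is G# minor triad (G#, B, D#); A is not a chord tone.
It is approached by step down from B and left by step down to G#.
Step in, step out in the same direction — a passing tone.

Passing tone.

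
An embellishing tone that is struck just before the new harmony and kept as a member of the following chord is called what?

Anticipation.

Approach: ahead of the chord change (typically by step), so it is dissonant against the current harmony. Departure: none — the same pitch is restated or held and is a chord tone of the new harmony.
Dissonant first, consonant once the harmony catches up: the note simply arrives early — an anticipation. (The reverse timing, consonant first and dissonant after the change, would be a suspension or retardation.)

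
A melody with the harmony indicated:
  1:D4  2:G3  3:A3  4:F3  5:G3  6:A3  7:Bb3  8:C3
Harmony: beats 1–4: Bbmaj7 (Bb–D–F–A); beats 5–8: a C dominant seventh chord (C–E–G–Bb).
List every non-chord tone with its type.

G3 (beat 2) — appoggiatura; A3 (beat 6) — passing tone.

The harmony at that moment is Bb major seventh chord (Bb, D, F, A); G3 is not a chord tone.
It is approached by leap down from D4 and left by step up to A3.
Leap in, step out — an appoggiatura.
The harmony at that moment is C dominant seventh chord (C, E, G, Bb); A3 is not a chord tone.
It is approached by step up from G3 and left by step up to Bb3.
Step in, step out in the same direction — a passing tone.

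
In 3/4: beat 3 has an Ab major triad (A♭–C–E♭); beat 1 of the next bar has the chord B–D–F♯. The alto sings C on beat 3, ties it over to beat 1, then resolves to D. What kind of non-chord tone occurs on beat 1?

Retardation.

The harmony at that moment is B minor triad (B, D, F♯); C is not a chord tone.
It is held over (the same pitch as the preceding C) and left by step up to D.
Held over from the previous chord and resolving up by step — a retardation.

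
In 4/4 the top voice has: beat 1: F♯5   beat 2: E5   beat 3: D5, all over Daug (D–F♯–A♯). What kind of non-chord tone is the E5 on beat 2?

Passing tone.

The harmony at that moment is D augmented triad (D, F♯, A♯); E5 is not a chord tone.
It is approached by step down from F♯5 and left by step down to D5.
Step in, step out in the same direction — a passing tone.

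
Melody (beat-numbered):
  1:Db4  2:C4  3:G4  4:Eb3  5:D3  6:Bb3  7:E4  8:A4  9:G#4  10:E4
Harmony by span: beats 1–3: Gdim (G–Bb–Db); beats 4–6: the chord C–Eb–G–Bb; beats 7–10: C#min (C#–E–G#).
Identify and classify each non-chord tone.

C4 (beat 2) — escape tone; D3 (beat 5) — escape tone; A4 (beat 8) — appoggiatura.

The harmony at that moment is G diminished triad (G, Bb, Db); C4 is not a chord tone.
It is approached by step down from Db4 and left by leap up to G4.
Step in, leap out — an escape tone.
The harmony at that moment is C minor seventh chord (C, Eb, G, Bb); D3 is not a chord tone.
It is approached by step down from Eb3 and left by leap up to Bb3.
Step in, leap out — an escape tone.
The harmony at that moment is C# minor triad (C#, E, G#); A4 is not a chord tone.
It is approached by leap up from E4 and left by step down to G#4.
Leap in, step out — an appoggiatura.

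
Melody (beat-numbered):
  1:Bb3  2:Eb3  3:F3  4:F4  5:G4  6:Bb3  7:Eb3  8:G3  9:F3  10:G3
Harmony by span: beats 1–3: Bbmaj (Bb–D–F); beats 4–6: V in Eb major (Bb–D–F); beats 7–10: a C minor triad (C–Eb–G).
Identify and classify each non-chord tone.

The harmony at that moment is Bb major triad (Bb, D, F); Eb3 is not a chord tone.
It is approached by leap down from Bb3 and left by step up to F3.
Leap in, step out — an appoggiatura.
The harmony at that moment is Bb major triad (Bb, D, F); G4 is not a chord tone.
It is approached by step up from F4 and left by leap down to Bb3.
Step in, leap out — an escape tone.
The harmony at that moment is C minor triad (C, Eb, G); F3 is not a chord tone.
It is approached by step down from G3 and left by step up to G3.
Step away and step back to the same note — a neighbor tone (lower neighbor).

Eb3 (beat 2) — appoggiatura; G4 (beat 5) — escape tone; F3 (beat 9) — neighbor tone.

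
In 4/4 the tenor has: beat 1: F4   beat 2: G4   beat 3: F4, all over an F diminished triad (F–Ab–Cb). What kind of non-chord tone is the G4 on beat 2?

Upper neighbor tone.

The harmony at that moment is F diminished triad (F, Ab, Cb); G4 is not a chord tone.
It is approached by step up from F4 and left by step down to F4.
Step away and step back to the same note — a neighbor tone (upper neighbor).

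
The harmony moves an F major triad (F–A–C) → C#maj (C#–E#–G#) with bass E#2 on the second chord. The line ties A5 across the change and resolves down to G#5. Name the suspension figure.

4–3 suspension.

At the second chord the bass is E#2. The suspended A5 lies a fourth above the bass; after resolving down by step to G#5, the interval above the bass becomes a third.
Suspension figures are named by those two intervals: 4–3.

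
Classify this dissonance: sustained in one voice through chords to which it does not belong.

Approach: none. Departure: none — a single pitch is sustained while the chords change around it, passing through harmonies that do not contain it.
No melodic motion at all; the dissonance is created entirely by the moving harmonies against the stationary note — a pedal tone (pedal point).

Pedal tone.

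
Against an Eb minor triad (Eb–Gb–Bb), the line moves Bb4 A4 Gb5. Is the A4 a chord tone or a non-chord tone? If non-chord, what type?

The harmony at that moment is Eb minor triad (Eb, Gb, Bb); A4 is not a chord tone.
It is approached by step down from Bb4 and left by leap up to Gb5.
Step in, leap out — an escape tone.

Non-chord tone — an escape tone.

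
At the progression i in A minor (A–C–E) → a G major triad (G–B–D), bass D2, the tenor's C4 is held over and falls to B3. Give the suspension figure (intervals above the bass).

At the second chord the bass is D2. The suspended C4 lies a seventh above the bass; after resolving down by step to B3, the interval above the bass becomes a sixth.
Suspension figures are named by those two intervals: 7–6.

7–6 suspension.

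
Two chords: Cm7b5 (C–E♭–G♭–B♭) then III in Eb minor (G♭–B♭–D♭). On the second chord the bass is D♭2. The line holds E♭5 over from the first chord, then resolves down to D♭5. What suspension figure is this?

At the second chord the bass is D♭2. The suspended E♭5 lies a ninth above the bass; after resolving down by step to D♭5, the interval above the bass becomes an octave.
Suspension figures are named by those two intervals: 9–8.

9–8 suspension.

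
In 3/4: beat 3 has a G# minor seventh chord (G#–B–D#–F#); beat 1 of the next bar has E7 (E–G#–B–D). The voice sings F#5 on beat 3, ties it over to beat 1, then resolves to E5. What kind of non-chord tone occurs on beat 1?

The harmony at that moment is E dominant seventh chord (E, G#, B, D); F#5 is not a chord tone.
It is held over (the same pitch as the preceding F#5) and left by step down to E5.
Held over from the previous chord and resolving down by step — a suspension.

Suspension.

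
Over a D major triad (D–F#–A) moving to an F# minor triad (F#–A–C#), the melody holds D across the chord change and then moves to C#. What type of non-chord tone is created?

The harmony at that moment is F# minor triad (F#, A, C#); D is not a chord tone.
It is held over (the same pitch as the preceding D) and left by step down to C#.
Held over from the previous chord and resolving down by step — a suspension.

D is a suspension.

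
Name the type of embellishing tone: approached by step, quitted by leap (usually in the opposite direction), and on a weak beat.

Approach: by step. Departure: by leap. Metric position: weak.
Step in, leap out, from a weak position — an escape tone (échappée). (It is the mirror image of the appoggiatura, which leaps in and steps out on a strong beat.)

Escape tone.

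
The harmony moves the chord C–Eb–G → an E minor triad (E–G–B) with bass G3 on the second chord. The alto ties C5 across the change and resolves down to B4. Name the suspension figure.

4–3 suspension.

At the second chord the bass is G3. The suspended C5 lies a fourth above the bass; after resolving down by step to B4, the interval above the bass becomes a third.
Suspension figures are named by those two intervals: 4–3.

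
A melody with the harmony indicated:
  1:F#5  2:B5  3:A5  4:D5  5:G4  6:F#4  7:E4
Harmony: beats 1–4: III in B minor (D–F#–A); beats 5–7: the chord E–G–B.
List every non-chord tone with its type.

B5 (beat 2) — appoggiatura; F#4 (beat 6) — passing tone.

The harmony at that moment is D major triad (D, F#, A); B5 is not a chord tone.
It is approached by leap up from F#5 and left by step down to A5.
Leap in, step out — an appoggiatura.
The harmony at that moment is E minor triad (E, G, B); F#4 is not a chord tone.
It is approached by step down from G4 and left by step down to E4.
Step in, step out in the same direction — a passing tone.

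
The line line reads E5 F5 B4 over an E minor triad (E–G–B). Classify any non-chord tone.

F5 is an escape tone.

The harmony at that moment is E minor triad (E, G, B); F5 is not a chord tone.
It is approached by step up from E5 and left by leap down to B4.
Step in, leap out — an escape tone.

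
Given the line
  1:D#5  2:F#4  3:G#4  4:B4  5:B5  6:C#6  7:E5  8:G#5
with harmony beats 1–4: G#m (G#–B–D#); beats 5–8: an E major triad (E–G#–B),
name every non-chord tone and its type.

The harmony at that moment is G# minor triad (G#, B, D#); F#4 is not a chord tone.
It is approached by leap down from D#5 and left by step up to G#4.
Leap in, step out — an appoggiatura.
The harmony at that moment is E major triad (E, G#, B); C#6 is not a chord tone.
It is approached by step up from B5 and left by leap down to E5.
Step in, leap out — an escape tone.

F#4 (beat 2) — appoggiatura; C#6 (beat 6) — escape tone.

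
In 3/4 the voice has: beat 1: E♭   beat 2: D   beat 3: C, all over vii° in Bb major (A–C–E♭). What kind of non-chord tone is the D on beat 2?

Passing tone.

The harmony at that moment is A diminished triad (A, C, E♭); D is not a chord tone.
It is approached by step down from E♭ and left by step down to C.
Step in, step out in the same direction — a passing tone.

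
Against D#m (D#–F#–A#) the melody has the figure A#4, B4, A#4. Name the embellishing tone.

B4 is a neighbor tone.

The harmony at that moment is D# minor triad (D#, F#, A#); B4 is not a chord tone.
It is approached by step up from A#4 and left by step down to A#4.
Step away and step back to the same note — a neighbor tone (upper neighbor).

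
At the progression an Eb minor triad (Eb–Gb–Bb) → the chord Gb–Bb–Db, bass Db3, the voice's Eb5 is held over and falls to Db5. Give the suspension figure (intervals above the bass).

9–8 suspension.

At the second chord the bass is Db3. The suspended Eb5 lies a ninth above the bass; after resolving down by step to Db5, the interval above the bass becomes an octave.
Suspension figures are named by those two intervals: 9–8.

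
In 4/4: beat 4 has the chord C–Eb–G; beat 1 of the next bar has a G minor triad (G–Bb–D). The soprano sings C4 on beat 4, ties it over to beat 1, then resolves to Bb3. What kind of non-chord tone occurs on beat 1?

Suspension.

The harmony at that moment is G minor triad (G, Bb, D); C4 is not a chord tone.
It is held over (the same pitch as the preceding C4) and left by step down to Bb3.
Held over from the previous chord and resolving down by step — a suspension.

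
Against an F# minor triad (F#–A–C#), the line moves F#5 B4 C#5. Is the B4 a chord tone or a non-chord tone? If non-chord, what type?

The harmony at that moment is F# minor triad (F#, A, C#); B4 is not a chord tone.
It is approached by leap down from F#5 and left by step up to C#5.
Leap in, step out — an appoggiatura.

Non-chord tone — an appoggiatura.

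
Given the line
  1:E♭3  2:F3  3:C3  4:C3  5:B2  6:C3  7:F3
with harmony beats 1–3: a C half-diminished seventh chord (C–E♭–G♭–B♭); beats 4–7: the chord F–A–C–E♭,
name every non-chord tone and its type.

F3 (beat 2) — escape tone; B2 (beat 5) — neighbor tone.

The harmony at that moment is C half-diminished seventh chord (C, E♭, G♭, B♭); F3 is not a chord tone.
It is approached by step up from E♭3 and left by leap down to C3.
Step in, leap out — an escape tone.
The harmony at that moment is F dominant seventh chord (F, A, C, E♭); B2 is not a chord tone.
It is approached by step down from C3 and left by step up to C3.
Step away and step back to the same note — a neighbor tone (lower neighbor).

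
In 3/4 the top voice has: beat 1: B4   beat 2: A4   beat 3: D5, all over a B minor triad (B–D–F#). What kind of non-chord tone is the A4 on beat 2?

The harmony at that moment is B minor triad (B, D, F#); A4 is not a chord tone.
It is approached by step down from B4 and left by leap up to D5.
Step in, leap out, on a weak beat — an escape tone.

Escape tone.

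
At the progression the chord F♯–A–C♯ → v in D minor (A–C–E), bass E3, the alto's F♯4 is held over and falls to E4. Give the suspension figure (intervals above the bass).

At the second chord the bass is E3. The suspended F♯4 lies a ninth above the bass; after resolving down by step to E4, the interval above the bass becomes an octave.
Suspension figures are named by those two intervals: 9–8.

9–8 suspension.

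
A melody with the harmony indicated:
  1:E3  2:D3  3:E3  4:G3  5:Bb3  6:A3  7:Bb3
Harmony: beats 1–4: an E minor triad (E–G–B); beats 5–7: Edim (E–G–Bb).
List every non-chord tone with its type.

The harmony at that moment is E minor triad (E, G, B); D3 is not a chord tone.
It is approached by step down from E3 and left by step up to E3.
Step away and step back to the same note — a neighbor tone (lower neighbor).
The harmony at that moment is E diminished triad (E, G, Bb); A3 is not a chord tone.
It is approached by step down from Bb3 and left by step up to Bb3.
Step away and step back to the same note — a neighbor tone (lower neighbor).

D3 (beat 2) — neighbor tone; A3 (beat 6) — neighbor tone.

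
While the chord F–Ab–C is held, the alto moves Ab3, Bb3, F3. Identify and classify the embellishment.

Bb3 is an escape tone.

The harmony at that moment is F minor triad (F, Ab, C); Bb3 is not a chord tone.
It is approached by step up from Ab3 and left by leap down to F3.
Step in, leap out — an escape tone.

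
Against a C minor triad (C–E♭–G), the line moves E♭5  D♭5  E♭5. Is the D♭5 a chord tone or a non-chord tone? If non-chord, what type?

Non-chord tone — a neighbor tone.

The harmony at that moment is C minor triad (C, E♭, G); D♭5 is not a chord tone.
It is approached by step down from E♭5 and left by step up to E♭5.
Step away and step back to the same note — a neighbor tone (lower neighbor).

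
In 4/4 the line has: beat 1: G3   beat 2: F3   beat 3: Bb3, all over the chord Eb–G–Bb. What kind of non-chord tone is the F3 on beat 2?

Escape tone.

The harmony at that moment is Eb major triad (Eb, G, Bb); F3 is not a chord tone.
It is approached by step down from G3 and left by leap up to Bb3.
Step in, leap out, on a weak beat — an escape tone.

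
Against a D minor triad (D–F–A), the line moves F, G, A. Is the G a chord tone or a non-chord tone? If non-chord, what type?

The harmony at that moment is D minor triad (D, F, A); G is not a chord tone.
It is approached by step up from F and left by step up to A.
Step in, step out in the same direction — a passing tone.

Non-chord tone — a passing tone.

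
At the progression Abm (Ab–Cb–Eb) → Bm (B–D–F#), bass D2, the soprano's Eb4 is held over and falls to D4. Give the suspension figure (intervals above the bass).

9–8 suspension.

At the second chord the bass is D2. The suspended Eb4 lies a ninth above the bass; after resolving down by step to D4, the interval above the bass becomes an octave.
Suspension figures are named by those two intervals: 9–8.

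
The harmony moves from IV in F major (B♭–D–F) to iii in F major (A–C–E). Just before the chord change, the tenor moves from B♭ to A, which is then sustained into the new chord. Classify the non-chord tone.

A is an anticipation.

The harmony at that moment is B♭ major triad (B♭, D, F); A is not a chord tone.
It is approached by step down from B♭ and then sustained as the same pitch into the next harmony.
Arriving early and becoming a chord tone when the harmony changes — an anticipation.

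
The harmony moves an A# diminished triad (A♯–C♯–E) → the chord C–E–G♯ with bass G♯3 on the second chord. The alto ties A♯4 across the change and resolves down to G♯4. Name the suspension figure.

At the second chord the bass is G♯3. The suspended A♯4 lies a ninth above the bass; after resolving down by step to G♯4, the interval above the bass becomes an octave.
Suspension figures are named by those two intervals: 9–8.

9–8 suspension.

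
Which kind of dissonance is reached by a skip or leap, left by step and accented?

Appoggiatura.

Approach: by leap. Departure: by step. Metric position: strong.
Leap in, step out, in a metrically strong position — an appoggiatura. (It is the mirror image of the escape tone, which steps in and leaps out from a weak position.)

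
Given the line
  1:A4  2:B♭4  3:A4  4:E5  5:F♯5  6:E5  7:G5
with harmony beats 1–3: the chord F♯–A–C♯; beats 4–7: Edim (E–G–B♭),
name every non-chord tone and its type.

B♭4 (beat 2) — neighbor tone; F♯5 (beat 5) — neighbor tone.

The harmony at that moment is F♯ minor triad (F♯, A, C♯); B♭4 is not a chord tone.
It is approached by step up from A4 and left by step down to A4.
Step away and step back to the same note — a neighbor tone (upper neighbor).
The harmony at that moment is E diminished triad (E, G, B♭); F♯5 is not a chord tone.
It is approached by step up from E5 and left by step down to E5.
Step away and step back to the same note — a neighbor tone (upper neighbor).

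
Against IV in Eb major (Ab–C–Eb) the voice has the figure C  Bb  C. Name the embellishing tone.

Bb is a neighbor tone.

The harmony at that moment is Ab major triad (Ab, C, Eb); Bb is not a chord tone.
It is approached by step down from C and left by step up to C.
Step away and step back to the same note — a neighbor tone (lower neighbor).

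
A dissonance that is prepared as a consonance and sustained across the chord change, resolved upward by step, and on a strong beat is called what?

Retardation.

Approach: by preparation — the pitch is first a chord tone, then held (tied or repeated) while the harmony changes under it. Departure: up by step. Metric position: strong.
A prepared dissonance that resolves upward by step — a retardation. (The same figure resolving downward would be a suspension.)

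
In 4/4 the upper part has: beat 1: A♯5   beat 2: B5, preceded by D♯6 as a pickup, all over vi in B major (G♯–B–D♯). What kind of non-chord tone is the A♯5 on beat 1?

Appoggiatura.

The harmony at that moment is G♯ minor triad (G♯, B, D♯); A♯5 is not a chord tone.
It is approached by leap down from D♯6 and left by step up to B5.
Leap in, step out, metrically accented — an appoggiatura.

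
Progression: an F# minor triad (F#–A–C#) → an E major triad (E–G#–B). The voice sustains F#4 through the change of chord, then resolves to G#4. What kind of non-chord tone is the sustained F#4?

The harmony at that moment is E major triad (E, G#, B); F#4 is not a chord tone.
It is held over (the same pitch as the preceding F#4) and left by step up to G#4.
Held over from the previous chord and resolving up by step — a retardation.

F#4 is a retardation.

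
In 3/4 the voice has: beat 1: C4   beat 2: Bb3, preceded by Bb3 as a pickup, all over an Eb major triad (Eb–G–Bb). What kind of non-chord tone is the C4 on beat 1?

The harmony at that moment is Eb major triad (Eb, G, Bb); C4 is not a chord tone.
It is approached by step up from Bb3 and left by step down to Bb3.
Step away and step back to the same note — a neighbor tone (upper neighbor).

Upper neighbor tone.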